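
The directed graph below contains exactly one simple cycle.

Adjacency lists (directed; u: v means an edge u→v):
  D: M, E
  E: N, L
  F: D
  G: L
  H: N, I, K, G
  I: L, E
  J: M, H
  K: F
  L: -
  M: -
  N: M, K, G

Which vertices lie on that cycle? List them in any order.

DFS with gray/black marking from N:
N gray
  M gray
  M black
  K gray
    F gray
      D gray
        D→M: M black — skip
        E gray
          E→N: N is gray → back edge
Back edge closes the cycle N → K → F → D → E → N; its vertices are {D, E, F, K, N}.

D, E, F, K, N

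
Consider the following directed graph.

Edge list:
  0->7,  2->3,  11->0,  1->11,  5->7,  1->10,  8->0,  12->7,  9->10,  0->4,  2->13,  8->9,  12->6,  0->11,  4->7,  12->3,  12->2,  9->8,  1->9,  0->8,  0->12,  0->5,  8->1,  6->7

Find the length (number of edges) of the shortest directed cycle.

For each vertex v, BFS finds the shortest path from v back to v.
The shortest such closed walk is 9 → 8 → 9, length 2.

2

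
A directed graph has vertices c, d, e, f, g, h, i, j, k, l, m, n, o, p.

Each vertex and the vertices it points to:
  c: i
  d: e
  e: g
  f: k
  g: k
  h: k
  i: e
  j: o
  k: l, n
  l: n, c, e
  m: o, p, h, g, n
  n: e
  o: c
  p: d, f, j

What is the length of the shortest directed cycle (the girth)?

For each vertex v, BFS finds the shortest path from v back to v.
The shortest such closed walk is g → k → n → e → g, length 4.

4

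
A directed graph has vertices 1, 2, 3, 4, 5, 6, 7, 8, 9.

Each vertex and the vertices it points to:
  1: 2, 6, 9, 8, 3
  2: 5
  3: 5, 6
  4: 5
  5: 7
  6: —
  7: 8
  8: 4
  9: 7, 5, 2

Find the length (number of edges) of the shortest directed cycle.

4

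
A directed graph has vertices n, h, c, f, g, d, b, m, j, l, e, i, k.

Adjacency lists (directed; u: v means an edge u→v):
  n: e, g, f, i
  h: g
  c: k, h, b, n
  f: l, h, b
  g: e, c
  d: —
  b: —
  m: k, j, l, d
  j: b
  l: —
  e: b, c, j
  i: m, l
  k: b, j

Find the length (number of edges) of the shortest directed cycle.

3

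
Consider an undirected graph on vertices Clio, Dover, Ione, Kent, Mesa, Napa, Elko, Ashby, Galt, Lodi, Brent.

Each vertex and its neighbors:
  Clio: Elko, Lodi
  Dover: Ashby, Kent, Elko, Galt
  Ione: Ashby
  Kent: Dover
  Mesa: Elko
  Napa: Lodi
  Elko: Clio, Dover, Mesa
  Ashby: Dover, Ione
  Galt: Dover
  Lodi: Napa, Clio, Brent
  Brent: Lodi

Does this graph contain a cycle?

DFS, tracking each vertex's parent; an edge to a visited non-parent vertex closes a cycle.
Start from Galt:
visit Galt (parent –)
  visit Dover (parent Galt)
    visit Ashby (parent Dover)
      Ashby–Dover: parent, skip
      visit Ione (parent Ashby)
        Ione–Ashby: parent, skip
    visit Kent (parent Dover)
      Kent–Dover: parent, skip
    visit Elko (parent Dover)
      visit Clio (parent Elko)
        Clio–Elko: parent, skip
        visit Lodi (parent Clio)
          visit Napa (parent Lodi)
            Napa–Lodi: parent, skip
          Lodi–Clio: parent, skip
          visit Brent (parent Lodi)
            Brent–Lodi: parent, skip
      Elko–Dover: parent, skip
      visit Mesa (parent Elko)
        Mesa–Elko: parent, skip
    Dover–Galt: parent, skip
No non-parent visited neighbor found — the graph is a forest.

No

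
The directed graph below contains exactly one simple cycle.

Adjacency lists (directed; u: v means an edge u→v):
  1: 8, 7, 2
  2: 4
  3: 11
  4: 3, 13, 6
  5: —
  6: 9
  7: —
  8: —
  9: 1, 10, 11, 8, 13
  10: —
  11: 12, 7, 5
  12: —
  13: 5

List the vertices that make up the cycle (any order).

1, 2, 4, 6, 9

DFS with gray/black marking from 1:
1 gray
  8 gray
  8 black
  7 gray
  7 black
  2 gray
    4 gray
      3 gray
        11 gray
          12 gray
          12 black
          11→7: 7 black — skip
          5 gray
          5 black
        11 black
      3 black
      13 gray
        13→5: 5 black — skip
      13 black
      6 gray
        9 gray
          9→1: 1 is gray → back edge
Back edge closes the cycle 1 → 2 → 4 → 6 → 9 → 1; its vertices are {1, 2, 4, 6, 9}.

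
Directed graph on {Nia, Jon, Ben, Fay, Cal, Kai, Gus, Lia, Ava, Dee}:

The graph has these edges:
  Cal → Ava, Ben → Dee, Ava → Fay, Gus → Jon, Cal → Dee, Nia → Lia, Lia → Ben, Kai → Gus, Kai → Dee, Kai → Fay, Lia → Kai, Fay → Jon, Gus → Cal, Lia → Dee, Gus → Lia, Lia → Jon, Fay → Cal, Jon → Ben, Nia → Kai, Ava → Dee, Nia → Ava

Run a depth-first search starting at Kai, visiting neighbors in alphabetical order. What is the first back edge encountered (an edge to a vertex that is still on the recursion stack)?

DFS from Kai (visiting neighbors in alphabetical order); mark gray on enter, black on exit:
Kai gray
  Dee gray
  Dee black
  Fay gray
    Cal gray
      Ava gray
        Ava→Dee: Dee black — skip
        Ava→Fay: Fay is gray → back edge
First back edge: Ava → Fay.

Ava->Fay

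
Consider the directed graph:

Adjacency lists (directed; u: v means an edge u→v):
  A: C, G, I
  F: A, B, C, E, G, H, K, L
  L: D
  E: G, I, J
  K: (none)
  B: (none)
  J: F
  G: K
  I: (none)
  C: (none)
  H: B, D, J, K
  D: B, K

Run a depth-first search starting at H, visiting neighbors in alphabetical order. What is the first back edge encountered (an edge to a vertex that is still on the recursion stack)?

E→J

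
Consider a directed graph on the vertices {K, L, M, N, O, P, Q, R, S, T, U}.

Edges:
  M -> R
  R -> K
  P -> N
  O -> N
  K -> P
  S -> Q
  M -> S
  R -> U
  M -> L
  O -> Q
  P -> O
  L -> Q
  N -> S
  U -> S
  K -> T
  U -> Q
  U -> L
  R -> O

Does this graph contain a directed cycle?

DFS with white/gray/black marking, starting from O:
O gray
  Q gray
  Q black
  N gray
    S gray
      S→Q: Q black — skip
    S black
  N black
O black
K gray
  T gray
  T black
  P gray
    P→N: N black — skip
    P→O: O black — skip
  P black
K black
L gray
  L→Q: Q black — skip
L black
M gray
  R gray
    R→O: O black — skip
    U gray
      U→S: S black — skip
      U→Q: Q black — skip
      U→L: L black — skip
    U black
    R→K: K black — skip
  R black
  M→S: S black — skip
  M→L: L black — skip
M black
Every edge goes to a white or black vertex — no back edge, so the graph is acyclic.

No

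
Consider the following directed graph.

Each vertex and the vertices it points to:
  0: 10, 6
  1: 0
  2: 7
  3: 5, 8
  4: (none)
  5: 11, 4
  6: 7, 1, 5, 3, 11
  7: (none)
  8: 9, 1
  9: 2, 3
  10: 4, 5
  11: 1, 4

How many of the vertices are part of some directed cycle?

A vertex is on a directed cycle iff it belongs to a strongly connected component of size ≥ 2 (or has a self-loop).
The vertices on cycles are {0, 1, 3, 5, 6, 8, 9, 10, 11} — 9 in total.

9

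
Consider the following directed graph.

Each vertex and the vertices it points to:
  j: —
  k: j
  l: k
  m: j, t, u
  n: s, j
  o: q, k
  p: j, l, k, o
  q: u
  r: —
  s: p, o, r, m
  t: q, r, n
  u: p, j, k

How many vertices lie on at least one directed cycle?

A vertex is on a directed cycle iff it belongs to a strongly connected component of size ≥ 2 (or has a self-loop).
The vertices on cycles are {m, n, o, p, q, s, t, u} — 8 in total.

8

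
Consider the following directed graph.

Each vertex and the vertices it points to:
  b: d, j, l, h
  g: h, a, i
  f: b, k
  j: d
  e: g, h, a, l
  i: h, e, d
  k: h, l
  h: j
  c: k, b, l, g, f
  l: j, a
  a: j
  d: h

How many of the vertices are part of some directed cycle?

6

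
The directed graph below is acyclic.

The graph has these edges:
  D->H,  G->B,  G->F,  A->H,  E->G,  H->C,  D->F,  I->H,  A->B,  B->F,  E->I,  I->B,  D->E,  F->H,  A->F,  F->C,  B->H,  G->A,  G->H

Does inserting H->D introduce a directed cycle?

Adding H→D creates a cycle iff D can already reach H.
Path from D: D → H.
So D → … → H → D is a cycle.

Yes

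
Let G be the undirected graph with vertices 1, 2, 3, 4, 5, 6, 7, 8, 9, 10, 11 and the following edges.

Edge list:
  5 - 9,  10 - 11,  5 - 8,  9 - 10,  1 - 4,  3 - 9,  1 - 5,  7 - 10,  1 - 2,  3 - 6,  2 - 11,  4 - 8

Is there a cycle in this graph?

DFS, tracking each vertex's parent; an edge to a visited non-parent vertex closes a cycle.
Start from 6:
visit 6 (parent –)
  visit 3 (parent 6)
    3–6: parent, skip
    visit 9 (parent 3)
      visit 5 (parent 9)
        visit 8 (parent 5)
          8–5: parent, skip
          visit 4 (parent 8)
            visit 1 (parent 4)
              visit 2 (parent 1)
                visit 11 (parent 2)
                  visit 10 (parent 11)
                    10–11: parent, skip
                    10–9: 9 visited and ≠ parent → cycle
Cycle: 9 – 5 – 8 – 4 – 1 – 2 – 11 – 10 – 9.

Yes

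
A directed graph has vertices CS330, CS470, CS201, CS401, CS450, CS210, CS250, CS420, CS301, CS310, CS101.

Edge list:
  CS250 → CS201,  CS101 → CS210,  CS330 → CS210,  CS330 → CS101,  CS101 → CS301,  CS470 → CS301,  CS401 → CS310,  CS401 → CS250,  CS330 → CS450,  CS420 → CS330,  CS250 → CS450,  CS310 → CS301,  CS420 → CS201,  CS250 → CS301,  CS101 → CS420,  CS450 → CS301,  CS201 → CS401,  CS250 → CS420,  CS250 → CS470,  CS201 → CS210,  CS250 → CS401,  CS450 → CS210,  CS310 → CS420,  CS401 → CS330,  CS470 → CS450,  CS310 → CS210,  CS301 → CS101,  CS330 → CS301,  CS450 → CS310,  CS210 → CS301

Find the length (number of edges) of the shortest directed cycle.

2

For each vertex v, BFS finds the shortest path from v back to v.
The shortest such closed walk is CS250 → CS401 → CS250, length 2.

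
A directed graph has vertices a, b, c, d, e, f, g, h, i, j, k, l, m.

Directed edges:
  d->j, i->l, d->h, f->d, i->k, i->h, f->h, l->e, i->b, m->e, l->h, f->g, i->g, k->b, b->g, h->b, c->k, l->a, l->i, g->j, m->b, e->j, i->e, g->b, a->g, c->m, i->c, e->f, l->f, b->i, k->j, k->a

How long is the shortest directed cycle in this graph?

2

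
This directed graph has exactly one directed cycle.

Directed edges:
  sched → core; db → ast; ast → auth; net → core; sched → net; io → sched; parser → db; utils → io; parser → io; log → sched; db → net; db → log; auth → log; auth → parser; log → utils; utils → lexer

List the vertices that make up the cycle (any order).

db, ast, auth, parser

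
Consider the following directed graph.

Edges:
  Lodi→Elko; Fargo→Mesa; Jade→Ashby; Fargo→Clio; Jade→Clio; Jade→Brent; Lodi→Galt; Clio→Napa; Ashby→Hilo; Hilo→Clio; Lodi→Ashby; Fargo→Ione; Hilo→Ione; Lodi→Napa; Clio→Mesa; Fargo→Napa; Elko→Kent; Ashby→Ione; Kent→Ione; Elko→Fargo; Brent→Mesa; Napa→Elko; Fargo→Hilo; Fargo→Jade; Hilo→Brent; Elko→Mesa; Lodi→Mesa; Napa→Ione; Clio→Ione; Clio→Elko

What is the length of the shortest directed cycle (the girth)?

For each vertex v, BFS finds the shortest path from v back to v.
The shortest such closed walk is Elko → Fargo → Clio → Elko, length 3.

3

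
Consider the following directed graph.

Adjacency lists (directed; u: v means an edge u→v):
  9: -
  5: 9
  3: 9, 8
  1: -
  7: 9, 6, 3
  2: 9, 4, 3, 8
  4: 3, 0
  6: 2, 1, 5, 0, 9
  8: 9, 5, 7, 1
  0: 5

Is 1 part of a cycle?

No

1 lies on a cycle iff there is a path from 1 back to itself.
Exploring from 1, it never reaches itself; equivalently, its strongly connected component is a singleton.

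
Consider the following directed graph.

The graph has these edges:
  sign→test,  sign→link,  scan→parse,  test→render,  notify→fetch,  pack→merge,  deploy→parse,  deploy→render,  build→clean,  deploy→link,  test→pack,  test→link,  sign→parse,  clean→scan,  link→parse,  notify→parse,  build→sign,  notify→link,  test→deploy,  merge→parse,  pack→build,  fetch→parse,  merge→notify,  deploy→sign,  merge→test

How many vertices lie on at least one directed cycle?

A vertex is on a directed cycle iff it belongs to a strongly connected component of size ≥ 2 (or has a self-loop).
The vertices on cycles are {pack, sign, test, build, merge, deploy} — 6 in total.

6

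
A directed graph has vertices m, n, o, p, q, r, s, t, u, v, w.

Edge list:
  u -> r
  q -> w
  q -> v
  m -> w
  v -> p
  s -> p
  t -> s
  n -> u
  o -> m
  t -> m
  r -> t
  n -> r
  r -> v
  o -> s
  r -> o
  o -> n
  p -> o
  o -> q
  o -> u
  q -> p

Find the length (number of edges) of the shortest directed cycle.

For each vertex v, BFS finds the shortest path from v back to v.
The shortest such closed walk is o → u → r → o, length 3.

3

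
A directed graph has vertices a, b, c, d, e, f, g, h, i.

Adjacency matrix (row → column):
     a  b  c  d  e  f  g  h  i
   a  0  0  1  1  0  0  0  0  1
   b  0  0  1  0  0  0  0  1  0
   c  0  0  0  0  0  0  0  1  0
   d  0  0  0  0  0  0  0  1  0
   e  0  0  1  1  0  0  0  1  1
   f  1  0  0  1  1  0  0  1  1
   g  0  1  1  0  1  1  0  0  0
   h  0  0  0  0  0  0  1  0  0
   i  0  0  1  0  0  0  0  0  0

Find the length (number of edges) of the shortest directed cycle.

3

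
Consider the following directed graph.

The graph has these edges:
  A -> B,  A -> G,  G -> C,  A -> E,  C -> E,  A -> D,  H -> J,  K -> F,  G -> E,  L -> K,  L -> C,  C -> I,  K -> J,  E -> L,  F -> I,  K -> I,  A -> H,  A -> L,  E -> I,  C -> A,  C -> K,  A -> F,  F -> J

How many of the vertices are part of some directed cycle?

5

A vertex is on a directed cycle iff it belongs to a strongly connected component of size ≥ 2 (or has a self-loop).
The vertices on cycles are {A, C, E, G, L} — 5 in total.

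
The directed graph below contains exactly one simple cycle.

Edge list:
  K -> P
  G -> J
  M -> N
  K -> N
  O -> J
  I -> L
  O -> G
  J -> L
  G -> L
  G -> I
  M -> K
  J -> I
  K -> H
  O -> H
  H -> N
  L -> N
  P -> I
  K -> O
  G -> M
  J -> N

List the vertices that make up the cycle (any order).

G, K, M, O

DFS with gray/black marking from M:
M gray
  N gray
  N black
  K gray
    P gray
      I gray
        L gray
          L→N: N black — skip
        L black
      I black
    P black
    K→N: N black — skip
    O gray
      H gray
        H→N: N black — skip
      H black
      J gray
        J→N: N black — skip
        J→I: I black — skip
        J→L: L black — skip
      J black
      G gray
        G→I: I black — skip
        G→L: L black — skip
        G→J: J black — skip
        G→M: M is gray → back edge
Back edge closes the cycle M → K → O → G → M; its vertices are {G, K, M, O}.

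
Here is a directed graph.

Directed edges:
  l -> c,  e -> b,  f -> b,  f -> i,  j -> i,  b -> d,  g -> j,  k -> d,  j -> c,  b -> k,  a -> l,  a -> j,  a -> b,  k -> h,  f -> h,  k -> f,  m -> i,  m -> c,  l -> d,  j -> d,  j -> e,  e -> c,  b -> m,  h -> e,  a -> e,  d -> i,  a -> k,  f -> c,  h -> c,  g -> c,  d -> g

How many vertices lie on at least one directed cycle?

8

A vertex is on a directed cycle iff it belongs to a strongly connected component of size ≥ 2 (or has a self-loop).
The vertices on cycles are {b, d, e, f, g, h, j, k} — 8 in total.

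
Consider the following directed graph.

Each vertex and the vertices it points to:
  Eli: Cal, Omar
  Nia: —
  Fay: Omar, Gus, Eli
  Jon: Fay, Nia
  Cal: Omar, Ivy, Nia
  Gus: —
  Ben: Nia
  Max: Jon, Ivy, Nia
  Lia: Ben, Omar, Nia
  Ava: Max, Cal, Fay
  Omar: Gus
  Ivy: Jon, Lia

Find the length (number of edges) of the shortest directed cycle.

5

For each vertex v, BFS finds the shortest path from v back to v.
The shortest such closed walk is Cal → Ivy → Jon → Fay → Eli → Cal, length 5.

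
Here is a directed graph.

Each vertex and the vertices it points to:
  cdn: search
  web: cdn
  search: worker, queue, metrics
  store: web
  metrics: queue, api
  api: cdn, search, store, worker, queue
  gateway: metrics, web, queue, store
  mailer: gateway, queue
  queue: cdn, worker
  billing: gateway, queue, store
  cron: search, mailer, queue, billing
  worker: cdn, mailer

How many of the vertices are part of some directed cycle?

A vertex is on a directed cycle iff it belongs to a strongly connected component of size ≥ 2 (or has a self-loop).
The vertices on cycles are {api, cdn, web, queue, store, mailer, search, worker, gateway, metrics} — 10 in total.

10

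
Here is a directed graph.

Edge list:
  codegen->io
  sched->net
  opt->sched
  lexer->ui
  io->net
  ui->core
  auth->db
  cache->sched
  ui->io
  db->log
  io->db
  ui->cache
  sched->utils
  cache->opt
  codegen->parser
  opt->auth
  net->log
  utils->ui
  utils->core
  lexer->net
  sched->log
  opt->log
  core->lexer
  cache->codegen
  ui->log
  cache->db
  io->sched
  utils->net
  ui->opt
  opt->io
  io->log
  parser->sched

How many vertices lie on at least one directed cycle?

10

A vertex is on a directed cycle iff it belongs to a strongly connected component of size ≥ 2 (or has a self-loop).
The vertices on cycles are {io, ui, opt, core, cache, lexer, sched, utils, parser, codegen} — 10 in total.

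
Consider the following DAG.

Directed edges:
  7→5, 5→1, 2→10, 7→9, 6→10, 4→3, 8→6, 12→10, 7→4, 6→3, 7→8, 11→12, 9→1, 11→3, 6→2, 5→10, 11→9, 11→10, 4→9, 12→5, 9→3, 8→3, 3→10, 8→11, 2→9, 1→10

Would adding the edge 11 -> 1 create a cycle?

No

Adding 11→1 creates a cycle iff 1 can already reach 11.
Explore from 1: no path reaches 11. The graph stays acyclic.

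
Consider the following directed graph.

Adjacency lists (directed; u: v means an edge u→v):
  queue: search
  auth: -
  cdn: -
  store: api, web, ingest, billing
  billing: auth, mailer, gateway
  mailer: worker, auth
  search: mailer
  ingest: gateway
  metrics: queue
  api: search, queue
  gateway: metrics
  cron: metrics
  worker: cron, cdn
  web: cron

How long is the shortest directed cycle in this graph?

6

For each vertex v, BFS finds the shortest path from v back to v.
The shortest such closed walk is mailer → worker → cron → metrics → queue → search → mailer, length 6.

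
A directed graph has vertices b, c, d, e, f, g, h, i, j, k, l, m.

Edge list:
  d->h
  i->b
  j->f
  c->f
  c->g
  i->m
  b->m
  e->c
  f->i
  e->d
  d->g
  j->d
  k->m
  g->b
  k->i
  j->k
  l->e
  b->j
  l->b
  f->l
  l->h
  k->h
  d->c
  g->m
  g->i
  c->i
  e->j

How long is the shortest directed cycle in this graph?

4

For each vertex v, BFS finds the shortest path from v back to v.
The shortest such closed walk is e → c → f → l → e, length 4.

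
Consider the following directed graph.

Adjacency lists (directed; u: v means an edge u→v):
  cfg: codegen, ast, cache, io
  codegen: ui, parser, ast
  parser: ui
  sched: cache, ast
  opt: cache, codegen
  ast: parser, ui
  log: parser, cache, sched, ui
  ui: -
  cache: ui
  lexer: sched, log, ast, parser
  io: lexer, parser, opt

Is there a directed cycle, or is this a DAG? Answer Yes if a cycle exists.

DFS with white/gray/black marking, starting from cache:
cache gray
  ui gray
  ui black
cache black
cfg gray
  codegen gray
    codegen→ui: ui black — skip
    parser gray
      parser→ui: ui black — skip
    parser black
    ast gray
      ast→parser: parser black — skip
      ast→ui: ui black — skip
    ast black
  codegen black
  cfg→ast: ast black — skip
  cfg→cache: cache black — skip
  io gray
    lexer gray
      sched gray
        sched→cache: cache black — skip
        sched→ast: ast black — skip
      sched black
      log gray
        log→parser: parser black — skip
        log→cache: cache black — skip
        log→sched: sched black — skip
        log→ui: ui black — skip
      log black
      lexer→ast: ast black — skip
      lexer→parser: parser black — skip
    lexer black
    io→parser: parser black — skip
    opt gray
      opt→cache: cache black — skip
      opt→codegen: codegen black — skip
    opt black
  io black
cfg black
Every edge goes to a white or black vertex — no back edge, so the graph is acyclic.

No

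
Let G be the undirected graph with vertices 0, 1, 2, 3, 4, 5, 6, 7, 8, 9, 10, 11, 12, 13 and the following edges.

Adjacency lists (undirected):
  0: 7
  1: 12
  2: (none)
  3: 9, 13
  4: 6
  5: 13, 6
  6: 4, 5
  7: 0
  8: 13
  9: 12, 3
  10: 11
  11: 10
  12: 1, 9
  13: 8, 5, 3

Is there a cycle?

DFS, tracking each vertex's parent; an edge to a visited non-parent vertex closes a cycle.
Start from 3:
visit 3 (parent –)
  visit 9 (parent 3)
    visit 12 (parent 9)
      visit 1 (parent 12)
        1–12: parent, skip
      12–9: parent, skip
    9–3: parent, skip
  visit 13 (parent 3)
    visit 8 (parent 13)
      8–13: parent, skip
    visit 5 (parent 13)
      5–13: parent, skip
      visit 6 (parent 5)
        visit 4 (parent 6)
          4–6: parent, skip
        6–5: parent, skip
    13–3: parent, skip
visit 0 (parent –)
  visit 7 (parent 0)
    7–0: parent, skip
visit 2 (parent –)
visit 10 (parent –)
  visit 11 (parent 10)
    11–10: parent, skip
No non-parent visited neighbor found — the graph is a forest.

No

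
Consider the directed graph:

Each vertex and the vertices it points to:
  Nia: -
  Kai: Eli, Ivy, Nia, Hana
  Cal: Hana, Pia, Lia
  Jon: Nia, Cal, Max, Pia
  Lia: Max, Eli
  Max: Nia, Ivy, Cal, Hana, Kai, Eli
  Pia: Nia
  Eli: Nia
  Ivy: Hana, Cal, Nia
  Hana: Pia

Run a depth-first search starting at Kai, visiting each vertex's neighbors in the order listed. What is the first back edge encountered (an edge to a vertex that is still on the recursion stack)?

DFS from Kai (visiting each vertex's neighbors in the order listed); mark gray on enter, black on exit:
Kai gray
  Eli gray
    Nia gray
    Nia black
  Eli black
  Ivy gray
    Hana gray
      Pia gray
        Pia→Nia: Nia black — skip
      Pia black
    Hana black
    Cal gray
      Cal→Hana: Hana black — skip
      Cal→Pia: Pia black — skip
      Lia gray
        Max gray
          Max→Nia: Nia black — skip
          Max→Ivy: Ivy is gray → back edge
First back edge: Max → Ivy.

Max→Ivy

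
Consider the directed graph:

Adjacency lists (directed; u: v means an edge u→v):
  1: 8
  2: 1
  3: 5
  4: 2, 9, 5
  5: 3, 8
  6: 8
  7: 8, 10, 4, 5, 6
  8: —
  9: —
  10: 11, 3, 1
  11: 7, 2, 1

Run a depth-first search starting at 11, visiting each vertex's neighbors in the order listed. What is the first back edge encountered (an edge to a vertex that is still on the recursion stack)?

DFS from 11 (visiting each vertex's neighbors in the order listed); mark gray on enter, black on exit:
11 gray
  7 gray
    8 gray
    8 black
    10 gray
      10→11: 11 is gray → back edge
First back edge: 10 → 11.

10->11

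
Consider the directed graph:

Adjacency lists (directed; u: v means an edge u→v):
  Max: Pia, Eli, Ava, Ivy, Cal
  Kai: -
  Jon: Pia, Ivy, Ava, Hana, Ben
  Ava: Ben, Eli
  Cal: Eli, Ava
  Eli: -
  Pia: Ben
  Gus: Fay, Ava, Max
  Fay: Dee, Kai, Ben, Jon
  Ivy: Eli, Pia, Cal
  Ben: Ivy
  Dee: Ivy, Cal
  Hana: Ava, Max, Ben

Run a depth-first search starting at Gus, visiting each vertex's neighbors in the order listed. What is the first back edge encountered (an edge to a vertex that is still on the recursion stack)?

Ben->Ivy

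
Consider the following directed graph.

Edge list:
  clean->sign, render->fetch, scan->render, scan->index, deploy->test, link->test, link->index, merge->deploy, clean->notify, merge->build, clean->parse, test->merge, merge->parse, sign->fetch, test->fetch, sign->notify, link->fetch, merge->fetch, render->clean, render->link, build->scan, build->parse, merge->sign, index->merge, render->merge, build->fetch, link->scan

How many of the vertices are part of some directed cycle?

A vertex is on a directed cycle iff it belongs to a strongly connected component of size ≥ 2 (or has a self-loop).
The vertices on cycles are {link, scan, test, build, index, merge, deploy, render} — 8 in total.

8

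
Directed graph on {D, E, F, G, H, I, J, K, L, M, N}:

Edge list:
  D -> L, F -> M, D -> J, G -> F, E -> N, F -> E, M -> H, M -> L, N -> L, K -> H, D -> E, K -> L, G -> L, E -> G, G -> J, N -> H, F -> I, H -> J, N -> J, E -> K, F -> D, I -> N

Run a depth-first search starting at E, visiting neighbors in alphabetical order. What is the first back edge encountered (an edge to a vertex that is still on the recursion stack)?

D->E

DFS from E (visiting neighbors in alphabetical order); mark gray on enter, black on exit:
E gray
  G gray
    F gray
      D gray
        D→E: E is gray → back edge
First back edge: D → E.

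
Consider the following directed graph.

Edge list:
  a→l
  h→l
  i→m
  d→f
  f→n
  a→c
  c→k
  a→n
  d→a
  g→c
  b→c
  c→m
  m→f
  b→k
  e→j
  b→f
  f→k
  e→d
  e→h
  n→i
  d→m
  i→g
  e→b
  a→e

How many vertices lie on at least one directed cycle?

9

A vertex is on a directed cycle iff it belongs to a strongly connected component of size ≥ 2 (or has a self-loop).
The vertices on cycles are {a, c, d, e, f, g, i, m, n} — 9 in total.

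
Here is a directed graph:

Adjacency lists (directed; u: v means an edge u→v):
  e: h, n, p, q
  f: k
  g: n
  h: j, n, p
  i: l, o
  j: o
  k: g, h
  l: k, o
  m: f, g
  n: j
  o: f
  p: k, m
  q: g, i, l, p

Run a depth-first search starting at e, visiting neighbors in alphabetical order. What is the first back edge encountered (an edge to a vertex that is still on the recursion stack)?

n→j

DFS from e (visiting neighbors in alphabetical order); mark gray on enter, black on exit:
e gray
  h gray
    j gray
      o gray
        f gray
          k gray
            g gray
              n gray
                n→j: j is gray → back edge
First back edge: n → j.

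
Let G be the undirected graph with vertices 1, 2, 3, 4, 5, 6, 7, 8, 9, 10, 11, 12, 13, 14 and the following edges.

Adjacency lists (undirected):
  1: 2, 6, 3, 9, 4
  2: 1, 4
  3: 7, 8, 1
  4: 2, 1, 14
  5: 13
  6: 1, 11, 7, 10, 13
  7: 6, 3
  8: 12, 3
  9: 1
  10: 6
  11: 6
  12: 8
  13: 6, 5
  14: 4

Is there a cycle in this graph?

Yes

DFS, tracking each vertex's parent; an edge to a visited non-parent vertex closes a cycle.
Start from 12:
visit 12 (parent –)
  visit 8 (parent 12)
    8–12: parent, skip
    visit 3 (parent 8)
      visit 7 (parent 3)
        visit 6 (parent 7)
          visit 1 (parent 6)
            visit 2 (parent 1)
              2–1: parent, skip
              visit 4 (parent 2)
                4–2: parent, skip
                4–1: 1 visited and ≠ parent → cycle
Cycle: 1 – 2 – 4 – 1.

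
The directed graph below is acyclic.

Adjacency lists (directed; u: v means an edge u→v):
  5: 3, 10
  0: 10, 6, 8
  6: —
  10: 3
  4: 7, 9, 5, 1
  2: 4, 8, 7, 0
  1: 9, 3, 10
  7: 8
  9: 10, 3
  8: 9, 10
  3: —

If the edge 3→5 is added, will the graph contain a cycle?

Yes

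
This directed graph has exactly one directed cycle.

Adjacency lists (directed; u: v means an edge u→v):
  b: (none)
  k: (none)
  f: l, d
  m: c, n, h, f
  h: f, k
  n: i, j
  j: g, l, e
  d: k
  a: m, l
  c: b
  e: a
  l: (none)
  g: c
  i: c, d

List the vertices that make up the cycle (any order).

DFS with gray/black marking from m:
m gray
  c gray
    b gray
    b black
  c black
  n gray
    i gray
      i→c: c black — skip
      d gray
        k gray
        k black
      d black
    i black
    j gray
      g gray
        g→c: c black — skip
      g black
      l gray
      l black
      e gray
        a gray
          a→m: m is gray → back edge
Back edge closes the cycle m → n → j → e → a → m; its vertices are {a, e, j, m, n}.

a, e, j, m, n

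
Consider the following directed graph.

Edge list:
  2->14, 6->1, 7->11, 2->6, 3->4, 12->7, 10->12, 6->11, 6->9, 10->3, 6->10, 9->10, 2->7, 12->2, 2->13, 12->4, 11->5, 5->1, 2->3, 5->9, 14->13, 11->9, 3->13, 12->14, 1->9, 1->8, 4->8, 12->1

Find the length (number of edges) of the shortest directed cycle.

4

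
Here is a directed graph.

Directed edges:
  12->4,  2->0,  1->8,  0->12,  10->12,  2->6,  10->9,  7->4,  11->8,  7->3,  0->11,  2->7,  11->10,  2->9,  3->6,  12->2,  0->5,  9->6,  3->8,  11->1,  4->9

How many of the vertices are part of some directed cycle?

5

A vertex is on a directed cycle iff it belongs to a strongly connected component of size ≥ 2 (or has a self-loop).
The vertices on cycles are {0, 2, 10, 11, 12} — 5 in total.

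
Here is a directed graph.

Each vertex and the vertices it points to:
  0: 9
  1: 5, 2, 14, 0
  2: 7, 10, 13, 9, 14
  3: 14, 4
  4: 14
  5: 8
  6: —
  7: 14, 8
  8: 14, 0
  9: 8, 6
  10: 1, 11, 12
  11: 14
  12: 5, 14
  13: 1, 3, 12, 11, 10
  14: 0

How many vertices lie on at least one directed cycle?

A vertex is on a directed cycle iff it belongs to a strongly connected component of size ≥ 2 (or has a self-loop).
The vertices on cycles are {0, 1, 2, 8, 9, 10, 13, 14} — 8 in total.

8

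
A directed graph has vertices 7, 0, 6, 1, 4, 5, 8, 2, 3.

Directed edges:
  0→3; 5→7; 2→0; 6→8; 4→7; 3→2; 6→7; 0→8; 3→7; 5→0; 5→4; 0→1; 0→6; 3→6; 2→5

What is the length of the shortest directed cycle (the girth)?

For each vertex v, BFS finds the shortest path from v back to v.
The shortest such closed walk is 0 → 3 → 2 → 0, length 3.

3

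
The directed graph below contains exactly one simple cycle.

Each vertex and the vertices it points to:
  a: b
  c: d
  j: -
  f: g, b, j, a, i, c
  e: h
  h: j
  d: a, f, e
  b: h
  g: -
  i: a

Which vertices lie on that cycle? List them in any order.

DFS with gray/black marking from d:
d gray
  a gray
    b gray
      h gray
        j gray
        j black
      h black
    b black
  a black
  f gray
    g gray
    g black
    f→b: b black — skip
    f→j: j black — skip
    f→a: a black — skip
    i gray
      i→a: a black — skip
    i black
    c gray
      c→d: d is gray → back edge
Back edge closes the cycle d → f → c → d; its vertices are {c, d, f}.

c, d, f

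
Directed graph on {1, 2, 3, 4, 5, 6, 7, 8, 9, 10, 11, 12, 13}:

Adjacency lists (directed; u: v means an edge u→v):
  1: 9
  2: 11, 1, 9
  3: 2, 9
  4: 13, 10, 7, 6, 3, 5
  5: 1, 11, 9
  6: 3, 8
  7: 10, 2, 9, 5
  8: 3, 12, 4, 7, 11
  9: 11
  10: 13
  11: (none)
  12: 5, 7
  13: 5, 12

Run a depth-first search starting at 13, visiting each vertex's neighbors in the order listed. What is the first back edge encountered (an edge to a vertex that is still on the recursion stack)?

10→13

DFS from 13 (visiting each vertex's neighbors in the order listed); mark gray on enter, black on exit:
13 gray
  5 gray
    1 gray
      9 gray
        11 gray
        11 black
      9 black
    1 black
    5→11: 11 black — skip
    5→9: 9 black — skip
  5 black
  12 gray
    12→5: 5 black — skip
    7 gray
      10 gray
        10→13: 13 is gray → back edge
First back edge: 10 → 13.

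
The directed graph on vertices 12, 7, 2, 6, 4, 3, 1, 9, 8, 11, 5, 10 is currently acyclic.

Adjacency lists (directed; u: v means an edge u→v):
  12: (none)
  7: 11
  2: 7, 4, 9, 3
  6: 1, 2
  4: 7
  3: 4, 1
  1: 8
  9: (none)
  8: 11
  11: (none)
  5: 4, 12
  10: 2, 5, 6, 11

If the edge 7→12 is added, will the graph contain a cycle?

No

Adding 7→12 creates a cycle iff 12 can already reach 7.
Explore from 12: no path reaches 7. The graph stays acyclic.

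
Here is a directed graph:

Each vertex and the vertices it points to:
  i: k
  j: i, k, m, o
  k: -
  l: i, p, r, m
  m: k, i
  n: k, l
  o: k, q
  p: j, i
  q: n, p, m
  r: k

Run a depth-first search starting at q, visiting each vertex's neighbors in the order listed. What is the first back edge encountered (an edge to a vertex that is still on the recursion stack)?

DFS from q (visiting each vertex's neighbors in the order listed); mark gray on enter, black on exit:
q gray
  n gray
    k gray
    k black
    l gray
      i gray
        i→k: k black — skip
      i black
      p gray
        j gray
          j→i: i black — skip
          j→k: k black — skip
          m gray
            m→k: k black — skip
            m→i: i black — skip
          m black
          o gray
            o→k: k black — skip
            o→q: q is gray → back edge
First back edge: o → q.

o->q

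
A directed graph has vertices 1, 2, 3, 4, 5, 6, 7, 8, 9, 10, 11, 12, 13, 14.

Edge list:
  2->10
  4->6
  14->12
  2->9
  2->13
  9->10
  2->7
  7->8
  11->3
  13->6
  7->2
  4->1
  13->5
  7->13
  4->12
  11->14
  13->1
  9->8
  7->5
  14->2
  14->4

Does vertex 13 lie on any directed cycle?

13 lies on a cycle iff there is a path from 13 back to itself.
Exploring from 13, it never reaches itself; equivalently, its strongly connected component is a singleton.

No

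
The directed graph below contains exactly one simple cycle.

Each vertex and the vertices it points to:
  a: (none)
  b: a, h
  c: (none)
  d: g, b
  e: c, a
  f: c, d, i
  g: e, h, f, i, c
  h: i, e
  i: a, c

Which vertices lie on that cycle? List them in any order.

DFS with gray/black marking from f:
f gray
  c gray
  c black
  d gray
    g gray
      e gray
        e→c: c black — skip
        a gray
        a black
      e black
      h gray
        i gray
          i→a: a black — skip
          i→c: c black — skip
        i black
        h→e: e black — skip
      h black
      g→f: f is gray → back edge
Back edge closes the cycle f → d → g → f; its vertices are {d, f, g}.

d, f, g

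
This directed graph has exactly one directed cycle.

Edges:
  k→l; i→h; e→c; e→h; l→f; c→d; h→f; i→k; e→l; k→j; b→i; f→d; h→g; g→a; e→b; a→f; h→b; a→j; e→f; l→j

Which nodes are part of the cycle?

b, h, i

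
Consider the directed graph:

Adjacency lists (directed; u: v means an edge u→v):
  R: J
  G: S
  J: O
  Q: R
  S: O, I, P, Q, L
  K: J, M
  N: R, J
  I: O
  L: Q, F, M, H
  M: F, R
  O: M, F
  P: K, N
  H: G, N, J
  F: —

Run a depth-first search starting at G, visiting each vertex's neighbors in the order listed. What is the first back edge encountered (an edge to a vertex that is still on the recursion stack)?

DFS from G (visiting each vertex's neighbors in the order listed); mark gray on enter, black on exit:
G gray
  S gray
    O gray
      M gray
        F gray
        F black
        R gray
          J gray
            J→O: O is gray → back edge
First back edge: J → O.

J->O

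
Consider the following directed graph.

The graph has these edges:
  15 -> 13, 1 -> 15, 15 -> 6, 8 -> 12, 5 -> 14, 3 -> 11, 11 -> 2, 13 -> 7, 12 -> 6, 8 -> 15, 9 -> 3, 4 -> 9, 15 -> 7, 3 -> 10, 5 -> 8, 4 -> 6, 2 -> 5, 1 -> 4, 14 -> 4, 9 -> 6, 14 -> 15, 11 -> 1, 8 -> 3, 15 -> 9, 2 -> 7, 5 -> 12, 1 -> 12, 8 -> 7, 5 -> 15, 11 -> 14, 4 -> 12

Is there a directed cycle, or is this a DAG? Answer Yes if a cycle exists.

Yes

DFS with white/gray/black marking, starting from 14:
14 gray
  15 gray
    13 gray
      7 gray
      7 black
    13 black
    15→7: 7 black — skip
    6 gray
    6 black
    9 gray
      9→6: 6 black — skip
      3 gray
        11 gray
          1 gray
            4 gray
              4→6: 6 black — skip
              12 gray
                12→6: 6 black — skip
              12 black
              4→9: 9 is gray → back edge
Back edge found, so a cycle exists: 9 → 3 → 11 → 1 → 4 → 9.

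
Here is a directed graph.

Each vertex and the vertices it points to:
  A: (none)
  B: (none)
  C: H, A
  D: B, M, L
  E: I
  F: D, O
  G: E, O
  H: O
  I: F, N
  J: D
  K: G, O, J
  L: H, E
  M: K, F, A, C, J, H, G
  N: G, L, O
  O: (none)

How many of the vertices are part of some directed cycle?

10

A vertex is on a directed cycle iff it belongs to a strongly connected component of size ≥ 2 (or has a self-loop).
The vertices on cycles are {D, E, F, G, I, J, K, L, M, N} — 10 in total.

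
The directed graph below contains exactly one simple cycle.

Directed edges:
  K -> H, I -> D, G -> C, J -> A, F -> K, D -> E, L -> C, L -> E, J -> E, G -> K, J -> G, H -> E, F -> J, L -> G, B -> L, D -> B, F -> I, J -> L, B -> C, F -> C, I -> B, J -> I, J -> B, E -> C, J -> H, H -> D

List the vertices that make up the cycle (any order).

DFS with gray/black marking from K:
K gray
  H gray
    E gray
      C gray
      C black
    E black
    D gray
      B gray
        L gray
          L→C: C black — skip
          G gray
            G→K: K is gray → back edge
Back edge closes the cycle K → H → D → B → L → G → K; its vertices are {B, D, G, H, K, L}.

B, D, G, H, K, L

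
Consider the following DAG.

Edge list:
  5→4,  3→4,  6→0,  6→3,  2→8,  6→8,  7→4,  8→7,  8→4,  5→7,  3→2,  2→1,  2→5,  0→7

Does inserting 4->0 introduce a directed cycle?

Adding 4→0 creates a cycle iff 0 can already reach 4.
Path from 0: 0 → 7 → 4.
So 0 → … → 4 → 0 is a cycle.

Yes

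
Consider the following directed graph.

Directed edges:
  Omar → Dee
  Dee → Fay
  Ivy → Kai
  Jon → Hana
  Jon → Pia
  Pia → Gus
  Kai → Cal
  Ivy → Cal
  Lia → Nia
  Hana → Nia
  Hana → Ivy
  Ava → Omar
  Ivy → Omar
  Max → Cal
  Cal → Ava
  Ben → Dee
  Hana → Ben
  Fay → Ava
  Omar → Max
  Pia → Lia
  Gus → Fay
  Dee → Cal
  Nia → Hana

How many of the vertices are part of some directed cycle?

A vertex is on a directed cycle iff it belongs to a strongly connected component of size ≥ 2 (or has a self-loop).
The vertices on cycles are {Ava, Cal, Dee, Fay, Max, Nia, Hana, Omar} — 8 in total.

8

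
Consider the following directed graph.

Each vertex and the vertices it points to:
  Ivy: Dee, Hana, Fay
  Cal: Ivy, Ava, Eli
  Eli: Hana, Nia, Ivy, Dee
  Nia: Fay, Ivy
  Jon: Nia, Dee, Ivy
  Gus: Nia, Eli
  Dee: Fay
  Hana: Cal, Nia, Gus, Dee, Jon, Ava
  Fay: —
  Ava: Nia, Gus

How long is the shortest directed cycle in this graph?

For each vertex v, BFS finds the shortest path from v back to v.
The shortest such closed walk is Hana → Nia → Ivy → Hana, length 3.

3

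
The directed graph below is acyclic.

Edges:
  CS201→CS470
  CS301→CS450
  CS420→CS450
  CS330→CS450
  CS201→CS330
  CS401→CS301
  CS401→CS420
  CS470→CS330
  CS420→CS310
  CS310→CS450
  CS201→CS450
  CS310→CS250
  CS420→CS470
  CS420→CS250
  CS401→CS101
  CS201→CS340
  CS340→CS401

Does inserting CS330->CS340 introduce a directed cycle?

Yes

Adding CS330→CS340 creates a cycle iff CS340 can already reach CS330.
Path from CS340: CS340 → CS401 → CS420 → CS470 → CS330.
So CS340 → … → CS330 → CS340 is a cycle.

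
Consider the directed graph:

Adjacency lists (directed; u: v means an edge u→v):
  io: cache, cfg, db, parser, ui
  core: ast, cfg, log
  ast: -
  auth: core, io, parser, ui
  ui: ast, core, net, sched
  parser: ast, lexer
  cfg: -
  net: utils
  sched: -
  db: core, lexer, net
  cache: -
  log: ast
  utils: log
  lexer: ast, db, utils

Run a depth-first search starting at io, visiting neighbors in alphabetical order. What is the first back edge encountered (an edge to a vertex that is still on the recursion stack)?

DFS from io (visiting neighbors in alphabetical order); mark gray on enter, black on exit:
io gray
  cache gray
  cache black
  cfg gray
  cfg black
  db gray
    core gray
      ast gray
      ast black
      core→cfg: cfg black — skip
      log gray
        log→ast: ast black — skip
      log black
    core black
    lexer gray
      lexer→ast: ast black — skip
      lexer→db: db is gray → back edge
First back edge: lexer → db.

lexer->db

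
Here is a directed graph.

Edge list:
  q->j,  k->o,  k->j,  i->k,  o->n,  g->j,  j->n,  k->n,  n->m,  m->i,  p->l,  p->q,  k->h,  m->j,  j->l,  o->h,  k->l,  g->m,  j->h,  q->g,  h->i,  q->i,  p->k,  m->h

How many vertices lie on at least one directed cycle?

7

A vertex is on a directed cycle iff it belongs to a strongly connected component of size ≥ 2 (or has a self-loop).
The vertices on cycles are {h, i, j, k, m, n, o} — 7 in total.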